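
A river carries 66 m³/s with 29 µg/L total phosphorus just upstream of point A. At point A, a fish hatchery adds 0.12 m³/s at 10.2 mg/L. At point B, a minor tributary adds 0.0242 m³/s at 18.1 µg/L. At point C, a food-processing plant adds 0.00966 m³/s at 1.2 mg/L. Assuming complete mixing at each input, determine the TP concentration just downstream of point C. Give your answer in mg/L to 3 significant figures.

29 µg/L = 0.029 mg/L.
After input A: C = (66·0.029 + 0.12·10.2) / 66.12 = 0.04746 mg/L.
18.1 µg/L = 0.0181 mg/L.
After input B: C = (66.12·0.04746 + 0.0242·0.0181) / 66.14 = 0.04745 mg/L.
After input C: C = (66.14·0.04745 + 0.00966·1.2) / 66.15 = 0.04762 mg/L.

0.0476 mg/L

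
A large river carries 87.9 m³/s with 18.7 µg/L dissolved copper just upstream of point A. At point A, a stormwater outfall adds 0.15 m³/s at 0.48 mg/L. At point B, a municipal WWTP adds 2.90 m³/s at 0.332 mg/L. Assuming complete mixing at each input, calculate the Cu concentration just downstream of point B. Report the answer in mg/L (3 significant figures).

18.7 µg/L = 0.0187 mg/L.
After input A: C = (87.9·0.0187 + 0.15·0.48) / 88.05 = 0.01949 mg/L.
After input B: C = (88.05·0.01949 + 2.9·0.332) / 90.95 = 0.02945 mg/L.

0.0295 mg/L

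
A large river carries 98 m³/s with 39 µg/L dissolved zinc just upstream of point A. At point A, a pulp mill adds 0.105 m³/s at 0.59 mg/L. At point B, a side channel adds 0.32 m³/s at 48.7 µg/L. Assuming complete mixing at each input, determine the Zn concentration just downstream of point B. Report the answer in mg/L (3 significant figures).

39 µg/L = 0.039 mg/L.
After input A: C = (98·0.039 + 0.105·0.59) / 98.11 = 0.03959 mg/L.
48.7 µg/L = 0.0487 mg/L.
After input B: C = (98.11·0.03959 + 0.32·0.0487) / 98.42 = 0.03962 mg/L.

0.0396 mg/L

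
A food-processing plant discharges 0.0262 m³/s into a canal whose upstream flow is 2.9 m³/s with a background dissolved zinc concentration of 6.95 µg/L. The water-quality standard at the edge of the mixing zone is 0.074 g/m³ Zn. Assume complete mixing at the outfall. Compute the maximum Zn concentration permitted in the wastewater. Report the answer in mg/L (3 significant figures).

7.50 mg/L

6.95 µg/L = 0.00695 mg/L.
Mass balance: 0.074·2.926 = 0.0262·Cₑ + 2.9·0.00695.
Cₑ = (0.2165 − 0.02015) / 0.0262 = 7.496 mg/L.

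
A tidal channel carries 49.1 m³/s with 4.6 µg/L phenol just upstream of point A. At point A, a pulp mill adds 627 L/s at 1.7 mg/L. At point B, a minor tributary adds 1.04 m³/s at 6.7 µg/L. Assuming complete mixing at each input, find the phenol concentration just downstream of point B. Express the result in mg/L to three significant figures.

4.6 µg/L = 0.0046 mg/L.
627 L/s = 0.627 m³/s.
After input A: C = (49.1·0.0046 + 0.627·1.7) / 49.73 = 0.02598 mg/L.
6.7 µg/L = 0.0067 mg/L.
After input B: C = (49.73·0.02598 + 1.04·0.0067) / 50.77 = 0.02558 mg/L.

0.0256 mg/L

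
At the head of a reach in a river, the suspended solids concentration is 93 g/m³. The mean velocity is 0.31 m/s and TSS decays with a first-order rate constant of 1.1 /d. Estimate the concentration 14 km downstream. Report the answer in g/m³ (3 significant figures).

52.3 g/m³

Travel time t = 14 km / 0.31 m/s = 1.4e+04/0.31 = 4.516e+04 s = 0.5227 d.
First-order decay: C = 93·exp(−1.1·0.5227) = 93·0.5627 = 52.33 g/m³.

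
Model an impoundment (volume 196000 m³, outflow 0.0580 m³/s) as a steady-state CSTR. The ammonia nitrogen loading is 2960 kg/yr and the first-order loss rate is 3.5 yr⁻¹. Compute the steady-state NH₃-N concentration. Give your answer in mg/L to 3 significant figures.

Outflow Q = 0.0580 m³/s × 3.156e+07 s/yr = 1.83e+06 m³/yr.
Steady-state CSTR mass balance: W = Q·C + k·V·C, so C = W/(Q + kV).
Q + kV = 1.83e+06 + 3.5·196000 = 2.516e+06 m³/yr.
C = 2960/2.516e+06 = 0.001176 kg/m³ = 1.176 mg/L.

1.18 mg/L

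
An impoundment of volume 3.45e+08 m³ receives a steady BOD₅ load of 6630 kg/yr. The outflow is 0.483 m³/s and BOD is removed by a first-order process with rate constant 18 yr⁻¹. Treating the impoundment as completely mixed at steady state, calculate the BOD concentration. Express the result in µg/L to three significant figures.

Outflow Q = 0.483 m³/s × 3.156e+07 s/yr = 1.524e+07 m³/yr.
Steady-state CSTR mass balance: W = Q·C + k·V·C, so C = W/(Q + kV).
Q + kV = 1.524e+07 + 18·3.45e+08 = 6.225e+09 m³/yr.
C = 6630/6.225e+09 = 1.065e-06 kg/m³ = 0.001065 mg/L = 1.065 µg/L.

1.07 µg/L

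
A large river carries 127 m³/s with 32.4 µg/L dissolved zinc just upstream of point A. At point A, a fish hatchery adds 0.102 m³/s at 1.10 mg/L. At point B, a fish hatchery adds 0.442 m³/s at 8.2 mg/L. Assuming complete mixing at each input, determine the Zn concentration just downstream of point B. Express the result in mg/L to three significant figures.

0.0616 mg/L

32.4 µg/L = 0.0324 mg/L.
After input A: C = (127·0.0324 + 0.102·1.1) / 127.1 = 0.03326 mg/L.
After input B: C = (127.1·0.03326 + 0.442·8.2) / 127.5 = 0.06156 mg/L.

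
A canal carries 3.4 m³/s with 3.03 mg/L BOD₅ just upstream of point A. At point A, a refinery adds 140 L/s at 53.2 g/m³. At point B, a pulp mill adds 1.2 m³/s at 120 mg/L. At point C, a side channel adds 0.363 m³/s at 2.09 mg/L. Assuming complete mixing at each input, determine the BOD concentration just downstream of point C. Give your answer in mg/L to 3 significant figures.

140 L/s = 0.14 m³/s.
After input A: C = (3.4·3.03 + 0.14·53.2) / 3.54 = 5.014 mg/L.
After input B: C = (3.54·5.014 + 1.2·120) / 4.74 = 34.12 mg/L.
After input C: C = (4.74·34.12 + 0.363·2.09) / 5.103 = 31.85 mg/L.

31.8 mg/L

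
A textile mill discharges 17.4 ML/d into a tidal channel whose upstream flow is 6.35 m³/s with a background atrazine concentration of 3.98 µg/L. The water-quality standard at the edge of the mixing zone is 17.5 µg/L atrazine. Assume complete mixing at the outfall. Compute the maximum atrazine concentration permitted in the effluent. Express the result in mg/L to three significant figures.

17.4 ML/d = 0.2014 m³/s.
3.98 µg/L = 0.00398 mg/L.
17.5 µg/L = 0.0175 mg/L.
Mass balance: 0.0175·6.551 = 0.2014·Cₑ + 6.35·0.00398.
Cₑ = (0.1146 − 0.02527) / 0.2014 = 0.4438 mg/L.

0.444 mg/L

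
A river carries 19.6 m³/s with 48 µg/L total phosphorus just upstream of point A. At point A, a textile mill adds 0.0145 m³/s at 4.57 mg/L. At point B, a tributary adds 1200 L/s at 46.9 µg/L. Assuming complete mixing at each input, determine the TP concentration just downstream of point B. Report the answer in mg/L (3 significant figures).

0.0511 mg/L

48 µg/L = 0.048 mg/L.
After input A: C = (19.6·0.048 + 0.0145·4.57) / 19.61 = 0.05134 mg/L.
1200 L/s = 1.2 m³/s.
46.9 µg/L = 0.0469 mg/L.
After input B: C = (19.61·0.05134 + 1.2·0.0469) / 20.81 = 0.05109 mg/L.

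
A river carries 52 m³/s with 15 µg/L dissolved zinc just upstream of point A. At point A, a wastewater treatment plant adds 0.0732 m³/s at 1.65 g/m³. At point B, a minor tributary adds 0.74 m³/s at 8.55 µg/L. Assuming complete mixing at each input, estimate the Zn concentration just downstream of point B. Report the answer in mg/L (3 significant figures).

0.0172 mg/L

15 µg/L = 0.015 mg/L.
After input A: C = (52·0.015 + 0.0732·1.65) / 52.07 = 0.0173 mg/L.
8.55 µg/L = 0.00855 mg/L.
After input B: C = (52.07·0.0173 + 0.74·0.00855) / 52.81 = 0.01718 mg/L.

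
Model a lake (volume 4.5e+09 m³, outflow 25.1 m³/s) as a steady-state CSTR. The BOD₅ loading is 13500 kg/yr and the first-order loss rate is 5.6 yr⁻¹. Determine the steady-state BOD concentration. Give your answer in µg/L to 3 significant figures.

0.519 µg/L

Outflow Q = 25.1 m³/s × 3.156e+07 s/yr = 7.921e+08 m³/yr.
Steady-state CSTR mass balance: W = Q·C + k·V·C, so C = W/(Q + kV).
Q + kV = 7.921e+08 + 5.6·4.5e+09 = 2.599e+10 m³/yr.
C = 13500/2.599e+10 = 5.194e-07 kg/m³ = 0.0005194 mg/L = 0.5194 µg/L.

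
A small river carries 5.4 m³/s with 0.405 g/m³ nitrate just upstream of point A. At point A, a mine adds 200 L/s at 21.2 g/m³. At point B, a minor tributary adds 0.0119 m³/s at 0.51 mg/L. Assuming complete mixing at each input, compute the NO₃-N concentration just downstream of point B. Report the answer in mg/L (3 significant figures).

200 L/s = 0.2 m³/s.
After input A: C = (5.4·0.405 + 0.2·21.2) / 5.6 = 1.148 mg/L.
After input B: C = (5.6·1.148 + 0.0119·0.51) / 5.612 = 1.146 mg/L.

1.15 mg/L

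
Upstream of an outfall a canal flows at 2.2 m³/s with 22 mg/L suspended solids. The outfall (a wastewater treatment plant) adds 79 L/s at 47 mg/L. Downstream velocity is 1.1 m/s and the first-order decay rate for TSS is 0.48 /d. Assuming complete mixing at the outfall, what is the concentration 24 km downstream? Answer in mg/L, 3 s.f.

20.3 mg/L

79 L/s = 0.079 m³/s.
After complete mixing, C₀ = (0.079·47 + 2.2·22) / 2.279 = 22.87 mg/L.
Travel time t = 2.4e+04 m / 1.1 m/s = 2.182e+04 s = 0.2525 d.
C = 22.87·exp(−0.48·0.2525) = 22.87·0.8858 = 20.26 mg/L.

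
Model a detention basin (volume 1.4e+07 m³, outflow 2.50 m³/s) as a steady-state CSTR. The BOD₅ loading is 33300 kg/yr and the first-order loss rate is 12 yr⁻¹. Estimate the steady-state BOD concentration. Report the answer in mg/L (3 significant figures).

0.135 mg/L

Outflow Q = 2.50 m³/s × 3.156e+07 s/yr = 7.889e+07 m³/yr.
Steady-state CSTR mass balance: W = Q·C + k·V·C, so C = W/(Q + kV).
Q + kV = 7.889e+07 + 12·1.4e+07 = 2.469e+08 m³/yr.
C = 33300/2.469e+08 = 0.0001349 kg/m³ = 0.1349 mg/L.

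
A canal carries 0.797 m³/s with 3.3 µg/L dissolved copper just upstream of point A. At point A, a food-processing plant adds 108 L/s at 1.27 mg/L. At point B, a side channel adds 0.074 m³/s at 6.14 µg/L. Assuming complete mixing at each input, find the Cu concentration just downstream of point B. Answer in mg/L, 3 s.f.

0.143 mg/L

3.3 µg/L = 0.0033 mg/L.
108 L/s = 0.108 m³/s.
After input A: C = (0.797·0.0033 + 0.108·1.27) / 0.905 = 0.1545 mg/L.
6.14 µg/L = 0.00614 mg/L.
After input B: C = (0.905·0.1545 + 0.074·0.00614) / 0.979 = 0.1433 mg/L.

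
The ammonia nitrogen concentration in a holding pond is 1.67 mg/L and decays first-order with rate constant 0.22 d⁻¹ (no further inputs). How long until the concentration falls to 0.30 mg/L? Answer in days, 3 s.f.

7.80 d

t = ln(C₀/C)/k = ln(1.67/0.30)/0.22 = 1.717/0.22 = 7.804 d.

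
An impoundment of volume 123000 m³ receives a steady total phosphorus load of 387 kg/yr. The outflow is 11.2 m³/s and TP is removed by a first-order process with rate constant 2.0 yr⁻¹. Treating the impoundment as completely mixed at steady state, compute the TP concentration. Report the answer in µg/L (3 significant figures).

1.09 µg/L

Outflow Q = 11.2 m³/s × 3.156e+07 s/yr = 3.534e+08 m³/yr.
Steady-state CSTR mass balance: W = Q·C + k·V·C, so C = W/(Q + kV).
Q + kV = 3.534e+08 + 2.0·123000 = 3.537e+08 m³/yr.
C = 387/3.537e+08 = 1.094e-06 kg/m³ = 0.001094 mg/L = 1.094 µg/L.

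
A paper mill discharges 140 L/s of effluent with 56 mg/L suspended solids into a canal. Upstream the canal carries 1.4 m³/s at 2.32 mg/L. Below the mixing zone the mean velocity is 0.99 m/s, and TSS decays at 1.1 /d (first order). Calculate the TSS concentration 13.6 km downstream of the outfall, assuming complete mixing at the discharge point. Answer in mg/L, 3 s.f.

140 L/s = 0.14 m³/s.
After complete mixing, C₀ = (0.14·56 + 1.4·2.32) / 1.54 = 7.2 mg/L.
Travel time t = 1.36e+04 m / 0.99 m/s = 1.374e+04 s = 0.159 d.
C = 7.2·exp(−1.1·0.159) = 7.2·0.8395 = 6.045 mg/L.

6.04 mg/L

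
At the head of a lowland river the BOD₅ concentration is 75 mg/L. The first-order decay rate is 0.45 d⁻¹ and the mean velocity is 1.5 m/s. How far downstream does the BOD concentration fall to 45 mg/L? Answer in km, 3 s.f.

From C = C₀·e^(−kt), t = ln(C₀/C)/k = ln(75/45)/0.45 = 0.5108/0.45 = 1.135 d.
Distance = v·t = 1.5 m/s × 9.808e+04 s = 1.471e+05 m = 147.1 km.

147 km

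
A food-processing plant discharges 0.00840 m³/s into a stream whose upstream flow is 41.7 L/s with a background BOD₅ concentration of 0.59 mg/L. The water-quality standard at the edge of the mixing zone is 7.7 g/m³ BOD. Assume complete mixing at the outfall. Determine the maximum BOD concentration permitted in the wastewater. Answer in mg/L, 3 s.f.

43.0 mg/L

41.7 L/s = 0.0417 m³/s.
Mass balance: 7.7·0.0501 = 0.0084·Cₑ + 0.0417·0.59.
Cₑ = (0.3858 − 0.0246) / 0.0084 = 43 mg/L.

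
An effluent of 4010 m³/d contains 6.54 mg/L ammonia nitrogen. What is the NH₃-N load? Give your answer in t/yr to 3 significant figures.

4010 m³/d = 0.04641 m³/s.
Mass flux = Q·C = 0.04641 m³/s × 6.54 g/m³ = 0.3035 g/s.
= 0.3035 g/s × 31.56 = 9.579 t/yr.

9.58 t/yr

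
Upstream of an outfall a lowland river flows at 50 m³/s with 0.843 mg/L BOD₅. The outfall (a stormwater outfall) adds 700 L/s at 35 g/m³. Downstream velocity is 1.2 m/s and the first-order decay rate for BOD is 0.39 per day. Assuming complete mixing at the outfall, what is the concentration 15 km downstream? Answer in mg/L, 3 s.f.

700 L/s = 0.7 m³/s.
After complete mixing, C₀ = (0.7·35 + 50·0.843) / 50.7 = 1.315 mg/L.
Travel time t = 1.5e+04 m / 1.2 m/s = 1.25e+04 s = 0.1447 d.
C = 1.315·exp(−0.39·0.1447) = 1.315·0.9451 = 1.242 mg/L.

1.24 mg/L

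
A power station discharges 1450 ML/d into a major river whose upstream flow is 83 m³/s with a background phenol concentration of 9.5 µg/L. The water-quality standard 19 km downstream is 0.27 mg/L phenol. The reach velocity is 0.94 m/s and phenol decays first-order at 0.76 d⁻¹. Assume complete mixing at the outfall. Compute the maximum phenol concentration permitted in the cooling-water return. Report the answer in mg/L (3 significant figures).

1450 ML/d = 16.78 m³/s.
9.5 µg/L = 0.0095 mg/L.
Travel time to the compliance point: t = 1.9e+04/0.94 = 2.021e+04 s = 0.2339 d; decay factor exp(−0.76·0.2339) = 0.8371.
So the concentration just after mixing may be at most 0.27/0.8371 = 0.3225 mg/L.
Mass balance: 0.3225·99.78 = 16.78·Cₑ + 83·0.0095.
Cₑ = (32.18 − 0.7885) / 16.78 = 1.871 mg/L.

1.87 mg/L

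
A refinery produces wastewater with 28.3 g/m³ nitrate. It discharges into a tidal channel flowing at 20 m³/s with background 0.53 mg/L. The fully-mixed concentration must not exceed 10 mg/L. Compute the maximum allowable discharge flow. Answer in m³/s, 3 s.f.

10.3 m³/s

Mass balance at complete mixing: C_std·(Q_w + Q_r) = Q_w·C_e + Q_r·C_b.
Rearranging, Q_w = Q_r·(C_std − C_b)/(C_e − C_std) = 20·(10 − 0.53) / (28.3 − 10) = 10.35 m³/s.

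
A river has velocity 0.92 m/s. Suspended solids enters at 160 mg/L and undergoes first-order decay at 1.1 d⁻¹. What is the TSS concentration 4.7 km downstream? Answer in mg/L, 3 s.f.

Travel time t = 4.7 km / 0.92 m/s = 4700/0.92 = 5109 s = 0.05913 d.
First-order decay: C = 160·exp(−1.1·0.05913) = 160·0.937 = 149.9 mg/L.

150 mg/L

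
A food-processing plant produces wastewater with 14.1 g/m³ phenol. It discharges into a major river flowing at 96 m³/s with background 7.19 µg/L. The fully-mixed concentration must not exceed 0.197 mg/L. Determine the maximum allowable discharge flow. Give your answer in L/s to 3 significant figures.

1310 L/s

7.19 µg/L = 0.00719 mg/L.
Mass balance at complete mixing: C_std·(Q_w + Q_r) = Q_w·C_e + Q_r·C_b.
Rearranging, Q_w = Q_r·(C_std − C_b)/(C_e − C_std) = 96·(0.197 − 0.00719) / (14.1 − 0.197) = 1.311 m³/s.
= 1311 L/s.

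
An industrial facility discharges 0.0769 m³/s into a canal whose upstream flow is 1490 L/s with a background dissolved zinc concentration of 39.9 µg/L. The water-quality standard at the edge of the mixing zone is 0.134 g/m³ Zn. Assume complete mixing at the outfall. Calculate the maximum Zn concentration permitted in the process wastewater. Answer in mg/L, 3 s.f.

1.96 mg/L

1490 L/s = 1.49 m³/s.
39.9 µg/L = 0.0399 mg/L.
Mass balance: 0.134·1.567 = 0.0769·Cₑ + 1.49·0.0399.
Cₑ = (0.21 − 0.05945) / 0.0769 = 1.957 mg/L.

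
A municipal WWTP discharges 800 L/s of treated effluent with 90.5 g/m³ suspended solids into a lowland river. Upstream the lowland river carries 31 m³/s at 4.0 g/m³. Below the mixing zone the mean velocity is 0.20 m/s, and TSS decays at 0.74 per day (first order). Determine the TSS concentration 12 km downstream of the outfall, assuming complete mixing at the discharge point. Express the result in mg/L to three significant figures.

800 L/s = 0.8 m³/s.
After complete mixing, C₀ = (0.8·90.5 + 31·4) / 31.8 = 6.176 mg/L.
Travel time t = 1.2e+04 m / 0.20 m/s = 6e+04 s = 0.6944 d.
C = 6.176·exp(−0.74·0.6944) = 6.176·0.5982 = 3.694 mg/L.

3.69 mg/L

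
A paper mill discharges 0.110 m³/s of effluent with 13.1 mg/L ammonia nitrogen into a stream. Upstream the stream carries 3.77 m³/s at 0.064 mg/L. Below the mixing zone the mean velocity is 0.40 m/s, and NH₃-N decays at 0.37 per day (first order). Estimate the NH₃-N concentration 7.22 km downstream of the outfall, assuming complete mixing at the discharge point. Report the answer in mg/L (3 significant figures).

After complete mixing, C₀ = (0.11·13.1 + 3.77·0.064) / 3.88 = 0.4336 mg/L.
Travel time t = 7220 m / 0.40 m/s = 1.805e+04 s = 0.2089 d.
C = 0.4336·exp(−0.37·0.2089) = 0.4336·0.9256 = 0.4013 mg/L.

0.401 mg/L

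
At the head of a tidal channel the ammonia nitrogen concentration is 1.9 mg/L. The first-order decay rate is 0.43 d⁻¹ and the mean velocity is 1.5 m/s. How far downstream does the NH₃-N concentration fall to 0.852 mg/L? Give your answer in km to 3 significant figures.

242 km

From C = C₀·e^(−kt), t = ln(C₀/C)/k = ln(1.9/0.852)/0.43 = 0.802/0.43 = 1.865 d.
Distance = v·t = 1.5 m/s × 1.612e+05 s = 2.417e+05 m = 241.7 km.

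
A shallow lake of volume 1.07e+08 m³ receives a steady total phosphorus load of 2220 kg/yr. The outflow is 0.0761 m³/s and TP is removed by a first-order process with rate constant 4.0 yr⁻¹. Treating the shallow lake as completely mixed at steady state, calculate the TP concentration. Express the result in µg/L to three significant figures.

5.16 µg/L

Outflow Q = 0.0761 m³/s × 3.156e+07 s/yr = 2.402e+06 m³/yr.
Steady-state CSTR mass balance: W = Q·C + k·V·C, so C = W/(Q + kV).
Q + kV = 2.402e+06 + 4.0·1.07e+08 = 4.304e+08 m³/yr.
C = 2220/4.304e+08 = 5.158e-06 kg/m³ = 0.005158 mg/L = 5.158 µg/L.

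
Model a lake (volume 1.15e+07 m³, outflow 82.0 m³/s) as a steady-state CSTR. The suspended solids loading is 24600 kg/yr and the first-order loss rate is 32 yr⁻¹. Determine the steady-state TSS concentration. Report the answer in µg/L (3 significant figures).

Outflow Q = 82.0 m³/s × 3.156e+07 s/yr = 2.588e+09 m³/yr.
Steady-state CSTR mass balance: W = Q·C + k·V·C, so C = W/(Q + kV).
Q + kV = 2.588e+09 + 32·1.15e+07 = 2.956e+09 m³/yr.
C = 24600/2.956e+09 = 8.323e-06 kg/m³ = 0.008323 mg/L = 8.323 µg/L.

8.32 µg/L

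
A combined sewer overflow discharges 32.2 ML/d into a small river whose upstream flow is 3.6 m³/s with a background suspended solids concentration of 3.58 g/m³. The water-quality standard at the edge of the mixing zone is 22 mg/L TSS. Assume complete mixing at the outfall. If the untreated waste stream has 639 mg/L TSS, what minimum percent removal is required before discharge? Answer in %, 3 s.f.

32.2 ML/d = 0.3727 m³/s.
Mass balance: 22·3.973 = 0.3727·Cₑ + 3.6·3.58.
Cₑ = (87.4 − 12.89) / 0.3727 = 199.9 mg/L.
Required removal = 1 − 199.9/639 = 68.71 %.

68.7 %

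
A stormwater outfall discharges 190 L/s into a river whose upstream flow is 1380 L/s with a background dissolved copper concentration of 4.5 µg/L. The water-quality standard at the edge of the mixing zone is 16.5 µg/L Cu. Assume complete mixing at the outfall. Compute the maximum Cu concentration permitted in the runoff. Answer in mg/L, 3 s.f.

190 L/s = 0.19 m³/s.
1380 L/s = 1.38 m³/s.
4.5 µg/L = 0.0045 mg/L.
16.5 µg/L = 0.0165 mg/L.
Mass balance: 0.0165·1.57 = 0.19·Cₑ + 1.38·0.0045.
Cₑ = (0.02591 − 0.00621) / 0.19 = 0.1037 mg/L.

0.104 mg/L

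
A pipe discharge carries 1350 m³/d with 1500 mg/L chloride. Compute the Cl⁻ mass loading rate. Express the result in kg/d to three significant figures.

1350 m³/d = 0.01562 m³/s.
Mass flux = Q·C = 0.01562 m³/s × 1500 g/m³ = 23.44 g/s.
= 23.44 g/s × 86.4 = 2025 kg/d.

2030 kg/d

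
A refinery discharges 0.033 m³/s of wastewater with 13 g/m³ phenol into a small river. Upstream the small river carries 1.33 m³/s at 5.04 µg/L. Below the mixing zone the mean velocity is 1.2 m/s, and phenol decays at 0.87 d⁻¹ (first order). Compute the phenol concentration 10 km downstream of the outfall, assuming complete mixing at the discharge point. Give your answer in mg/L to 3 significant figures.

5.04 µg/L = 0.00504 mg/L.
After complete mixing, C₀ = (0.033·13 + 1.33·0.00504) / 1.363 = 0.3197 mg/L.
Travel time t = 1e+04 m / 1.2 m/s = 8333 s = 0.09645 d.
C = 0.3197·exp(−0.87·0.09645) = 0.3197·0.9195 = 0.2939 mg/L.

0.294 mg/L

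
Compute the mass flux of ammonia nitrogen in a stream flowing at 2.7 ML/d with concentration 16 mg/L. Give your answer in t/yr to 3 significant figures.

2.7 ML/d = 0.03125 m³/s.
Mass flux = Q·C = 0.03125 m³/s × 16 g/m³ = 0.5 g/s.
= 0.5 g/s × 31.56 = 15.78 t/yr.

15.8 t/yr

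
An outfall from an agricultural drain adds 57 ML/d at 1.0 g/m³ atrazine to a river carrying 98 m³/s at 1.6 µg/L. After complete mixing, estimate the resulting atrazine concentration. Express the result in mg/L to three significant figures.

0.00828 mg/L

57 ML/d = 0.6597 m³/s.
1.6 µg/L = 0.0016 mg/L.
Conservation of mass across the mixing zone: C = (0.6597·1 + 98·0.0016) / (0.6597 + 98) = 0.8165/98.66 = 0.008276 mg/L.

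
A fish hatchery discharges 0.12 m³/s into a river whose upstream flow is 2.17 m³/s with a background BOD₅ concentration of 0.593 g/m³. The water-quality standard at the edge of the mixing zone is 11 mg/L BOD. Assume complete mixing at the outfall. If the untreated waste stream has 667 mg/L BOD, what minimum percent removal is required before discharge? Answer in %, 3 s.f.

Mass balance: 11·2.29 = 0.12·Cₑ + 2.17·0.593.
Cₑ = (25.19 − 1.287) / 0.12 = 199.2 mg/L.
Required removal = 1 − 199.2/667 = 70.14 %.

70.1 %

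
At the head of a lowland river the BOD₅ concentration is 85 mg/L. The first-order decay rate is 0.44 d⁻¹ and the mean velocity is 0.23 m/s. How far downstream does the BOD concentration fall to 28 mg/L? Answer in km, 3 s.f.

From C = C₀·e^(−kt), t = ln(C₀/C)/k = ln(85/28)/0.44 = 1.11/0.44 = 2.524 d.
Distance = v·t = 0.23 m/s × 2.181e+05 s = 5.015e+04 m = 50.15 km.

50.2 km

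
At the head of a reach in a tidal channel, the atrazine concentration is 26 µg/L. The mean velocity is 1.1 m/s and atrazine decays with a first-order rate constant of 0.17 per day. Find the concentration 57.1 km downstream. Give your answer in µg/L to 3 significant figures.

23.5 µg/L

Travel time t = 57.1 km / 1.1 m/s = 5.71e+04/1.1 = 5.191e+04 s = 0.6008 d.
First-order decay: C = 26·exp(−0.17·0.6008) = 26·0.9029 = 23.48 µg/L.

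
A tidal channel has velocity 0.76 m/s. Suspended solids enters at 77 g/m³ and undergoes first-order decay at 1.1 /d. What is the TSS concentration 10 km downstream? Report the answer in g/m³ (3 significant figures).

Travel time t = 10 km / 0.76 m/s = 1e+04/0.76 = 1.316e+04 s = 0.1523 d.
First-order decay: C = 77·exp(−1.1·0.1523) = 77·0.8458 = 65.12 g/m³.

65.1 g/m³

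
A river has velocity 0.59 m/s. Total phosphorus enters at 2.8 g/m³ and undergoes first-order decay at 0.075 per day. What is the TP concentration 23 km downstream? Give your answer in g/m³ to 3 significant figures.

2.71 g/m³

Travel time t = 23 km / 0.59 m/s = 2.3e+04/0.59 = 3.898e+04 s = 0.4512 d.
First-order decay: C = 2.8·exp(−0.075·0.4512) = 2.8·0.9667 = 2.707 g/m³.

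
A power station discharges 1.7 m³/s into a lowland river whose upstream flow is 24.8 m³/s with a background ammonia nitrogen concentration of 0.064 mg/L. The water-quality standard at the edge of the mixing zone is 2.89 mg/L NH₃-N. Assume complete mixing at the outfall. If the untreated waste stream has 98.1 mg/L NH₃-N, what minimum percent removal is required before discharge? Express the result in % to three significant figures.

Mass balance: 2.89·26.5 = 1.7·Cₑ + 24.8·0.064.
Cₑ = (76.59 − 1.587) / 1.7 = 44.12 mg/L.
Required removal = 1 − 44.12/98.1 = 55.03 %.

55.0 %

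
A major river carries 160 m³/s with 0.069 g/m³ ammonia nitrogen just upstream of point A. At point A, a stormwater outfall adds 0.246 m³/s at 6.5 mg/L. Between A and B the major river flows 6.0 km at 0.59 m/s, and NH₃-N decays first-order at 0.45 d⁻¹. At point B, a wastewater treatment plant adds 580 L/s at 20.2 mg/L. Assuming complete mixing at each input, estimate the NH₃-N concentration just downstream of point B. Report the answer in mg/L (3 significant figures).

0.147 mg/L

After input A: C = (160·0.069 + 0.246·6.5) / 160.2 = 0.07887 mg/L.
Over the 6.0 km reach to input B (t = 1.017e+04 s = 0.1177 d), decay gives C = 0.07887·exp(−0.45·0.1177) = 0.0748 mg/L.
580 L/s = 0.58 m³/s.
After input B: C = (160.2·0.0748 + 0.58·20.2) / 160.8 = 0.1474 mg/L.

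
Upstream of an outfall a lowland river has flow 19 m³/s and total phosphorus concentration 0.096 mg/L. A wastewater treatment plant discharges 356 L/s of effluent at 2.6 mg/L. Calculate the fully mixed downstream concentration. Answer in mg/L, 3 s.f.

356 L/s = 0.356 m³/s.
By mass balance at complete mixing, C = (0.356·2.6 + 19·0.096) / (0.356 + 19) = 2.75/19.36 = 0.1421 mg/L.

0.142 mg/L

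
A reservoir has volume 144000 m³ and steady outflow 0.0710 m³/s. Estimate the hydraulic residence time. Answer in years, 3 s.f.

Q = 0.0710 m³/s × 3.156e+07 s/yr = 2.241e+06 m³/yr.
Hydraulic residence time τ = V/Q = 144000/2.241e+06 = 0.06427 yr.

0.0643 yr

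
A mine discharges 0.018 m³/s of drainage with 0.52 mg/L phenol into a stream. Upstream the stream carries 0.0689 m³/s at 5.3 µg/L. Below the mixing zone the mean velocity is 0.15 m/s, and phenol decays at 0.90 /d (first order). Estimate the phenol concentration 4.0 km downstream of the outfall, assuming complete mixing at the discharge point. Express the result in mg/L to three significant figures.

5.3 µg/L = 0.0053 mg/L.
After complete mixing, C₀ = (0.018·0.52 + 0.0689·0.0053) / 0.0869 = 0.1119 mg/L.
Travel time t = 4000 m / 0.15 m/s = 2.667e+04 s = 0.3086 d.
C = 0.1119·exp(−0.90·0.3086) = 0.1119·0.7575 = 0.08477 mg/L.

0.0848 mg/L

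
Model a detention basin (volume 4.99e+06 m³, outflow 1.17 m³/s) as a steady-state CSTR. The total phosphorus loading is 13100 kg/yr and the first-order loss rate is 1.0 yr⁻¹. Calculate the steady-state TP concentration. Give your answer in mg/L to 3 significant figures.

0.313 mg/L

Outflow Q = 1.17 m³/s × 3.156e+07 s/yr = 3.692e+07 m³/yr.
Steady-state CSTR mass balance: W = Q·C + k·V·C, so C = W/(Q + kV).
Q + kV = 3.692e+07 + 1.0·4.99e+06 = 4.191e+07 m³/yr.
C = 13100/4.191e+07 = 0.0003126 kg/m³ = 0.3126 mg/L.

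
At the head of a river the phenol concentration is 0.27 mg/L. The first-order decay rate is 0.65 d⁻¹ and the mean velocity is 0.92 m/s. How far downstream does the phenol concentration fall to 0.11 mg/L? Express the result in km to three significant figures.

110 km

From C = C₀·e^(−kt), t = ln(C₀/C)/k = ln(0.27/0.11)/0.65 = 0.8979/0.65 = 1.381 d.
Distance = v·t = 0.92 m/s × 1.194e+05 s = 1.098e+05 m = 109.8 km.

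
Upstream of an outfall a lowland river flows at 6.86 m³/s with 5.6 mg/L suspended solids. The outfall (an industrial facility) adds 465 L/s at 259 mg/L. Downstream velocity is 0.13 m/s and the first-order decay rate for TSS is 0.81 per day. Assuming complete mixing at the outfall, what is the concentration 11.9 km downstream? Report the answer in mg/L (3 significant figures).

9.19 mg/L

465 L/s = 0.465 m³/s.
After complete mixing, C₀ = (0.465·259 + 6.86·5.6) / 7.325 = 21.69 mg/L.
Travel time t = 1.19e+04 m / 0.13 m/s = 9.154e+04 s = 1.059 d.
C = 21.69·exp(−0.81·1.059) = 21.69·0.4239 = 9.194 mg/L.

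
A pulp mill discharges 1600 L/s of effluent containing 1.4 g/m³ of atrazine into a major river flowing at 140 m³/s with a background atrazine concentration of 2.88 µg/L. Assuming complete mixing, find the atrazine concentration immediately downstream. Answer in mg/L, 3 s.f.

1600 L/s = 1.6 m³/s.
2.88 µg/L = 0.00288 mg/L.
Flow-weighted mixing gives C = (1.6·1.4 + 140·0.00288) / (1.6 + 140) = 2.643/141.6 = 0.01867 mg/L.

0.0187 mg/L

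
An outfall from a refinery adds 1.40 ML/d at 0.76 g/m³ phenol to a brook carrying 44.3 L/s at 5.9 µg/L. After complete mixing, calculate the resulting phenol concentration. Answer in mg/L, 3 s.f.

0.208 mg/L

1.40 ML/d = 0.0162 m³/s.
44.3 L/s = 0.0443 m³/s.
5.9 µg/L = 0.0059 mg/L.
By mass balance at complete mixing, C = (0.0162·0.76 + 0.0443·0.0059) / (0.0162 + 0.0443) = 0.01258/0.0605 = 0.2079 mg/L.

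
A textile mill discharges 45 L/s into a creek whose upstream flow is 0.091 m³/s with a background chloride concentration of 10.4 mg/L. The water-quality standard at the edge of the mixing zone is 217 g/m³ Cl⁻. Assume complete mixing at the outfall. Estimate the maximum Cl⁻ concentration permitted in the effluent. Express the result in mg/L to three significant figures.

45 L/s = 0.045 m³/s.
Mass balance: 217·0.136 = 0.045·Cₑ + 0.091·10.4.
Cₑ = (29.51 − 0.9464) / 0.045 = 634.8 mg/L.

635 mg/L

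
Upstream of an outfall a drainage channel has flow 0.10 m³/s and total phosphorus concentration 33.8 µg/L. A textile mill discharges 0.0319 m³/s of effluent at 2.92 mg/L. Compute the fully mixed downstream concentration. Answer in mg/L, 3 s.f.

33.8 µg/L = 0.0338 mg/L.
Conservation of mass across the mixing zone: C = (0.0319·2.92 + 0.1·0.0338) / (0.0319 + 0.1) = 0.09653/0.1319 = 0.7318 mg/L.

0.732 mg/L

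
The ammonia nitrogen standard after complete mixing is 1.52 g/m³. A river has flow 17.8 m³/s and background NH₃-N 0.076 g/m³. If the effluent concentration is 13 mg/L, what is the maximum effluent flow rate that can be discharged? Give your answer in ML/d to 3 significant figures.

Mass balance at complete mixing: C_std·(Q_w + Q_r) = Q_w·C_e + Q_r·C_b.
Rearranging, Q_w = Q_r·(C_std − C_b)/(C_e − C_std) = 17.8·(1.52 − 0.076) / (13 − 1.52) = 2.239 m³/s.
= 193.4 ML/d.

193 ML/d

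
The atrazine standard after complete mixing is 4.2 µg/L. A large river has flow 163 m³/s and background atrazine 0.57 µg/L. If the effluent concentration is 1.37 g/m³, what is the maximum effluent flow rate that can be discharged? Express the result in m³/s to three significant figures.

0.433 m³/s

0.57 µg/L = 0.00057 mg/L.
4.2 µg/L = 0.0042 mg/L.
Mass balance at complete mixing: C_std·(Q_w + Q_r) = Q_w·C_e + Q_r·C_b.
Rearranging, Q_w = Q_r·(C_std − C_b)/(C_e − C_std) = 163·(0.0042 − 0.00057) / (1.37 − 0.0042) = 0.4332 m³/s.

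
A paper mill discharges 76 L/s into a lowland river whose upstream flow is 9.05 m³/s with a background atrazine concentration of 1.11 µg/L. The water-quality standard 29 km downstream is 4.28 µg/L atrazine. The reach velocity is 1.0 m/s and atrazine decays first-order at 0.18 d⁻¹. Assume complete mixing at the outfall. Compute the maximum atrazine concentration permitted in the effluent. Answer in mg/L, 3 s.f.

0.414 mg/L

76 L/s = 0.076 m³/s.
1.11 µg/L = 0.00111 mg/L.
4.28 µg/L = 0.00428 mg/L.
Travel time to the compliance point: t = 2.9e+04/1.0 = 2.9e+04 s = 0.3356 d; decay factor exp(−0.18·0.3356) = 0.9414.
So the concentration just after mixing may be at most 0.00428/0.9414 = 0.004547 mg/L.
Mass balance: 0.004547·9.126 = 0.076·Cₑ + 9.05·0.00111.
Cₑ = (0.04149 − 0.01005) / 0.076 = 0.4138 mg/L.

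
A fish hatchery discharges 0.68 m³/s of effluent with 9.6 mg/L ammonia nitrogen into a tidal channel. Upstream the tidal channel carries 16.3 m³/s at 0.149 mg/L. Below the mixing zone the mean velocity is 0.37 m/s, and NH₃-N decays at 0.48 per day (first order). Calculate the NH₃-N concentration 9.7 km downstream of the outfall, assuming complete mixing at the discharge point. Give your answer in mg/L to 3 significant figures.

0.456 mg/L

After complete mixing, C₀ = (0.68·9.6 + 16.3·0.149) / 16.98 = 0.5275 mg/L.
Travel time t = 9700 m / 0.37 m/s = 2.622e+04 s = 0.3034 d.
C = 0.5275·exp(−0.48·0.3034) = 0.5275·0.8645 = 0.456 mg/L.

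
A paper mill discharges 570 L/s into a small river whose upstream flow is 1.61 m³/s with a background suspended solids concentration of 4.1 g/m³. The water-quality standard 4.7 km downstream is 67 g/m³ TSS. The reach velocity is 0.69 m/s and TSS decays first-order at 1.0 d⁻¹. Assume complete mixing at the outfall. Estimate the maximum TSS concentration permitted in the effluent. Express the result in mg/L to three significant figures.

570 L/s = 0.57 m³/s.
Travel time to the compliance point: t = 4700/0.69 = 6812 s = 0.07884 d; decay factor exp(−1.0·0.07884) = 0.9242.
So the concentration just after mixing may be at most 67/0.9242 = 72.5 mg/L.
Mass balance: 72.5·2.18 = 0.57·Cₑ + 1.61·4.1.
Cₑ = (158 − 6.601) / 0.57 = 265.7 mg/L.

266 mg/L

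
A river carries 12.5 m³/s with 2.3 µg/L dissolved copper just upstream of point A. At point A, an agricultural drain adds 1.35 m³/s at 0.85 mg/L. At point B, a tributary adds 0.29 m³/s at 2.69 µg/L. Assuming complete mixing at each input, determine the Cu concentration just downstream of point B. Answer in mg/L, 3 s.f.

0.0832 mg/L

2.3 µg/L = 0.0023 mg/L.
After input A: C = (12.5·0.0023 + 1.35·0.85) / 13.85 = 0.08493 mg/L.
2.69 µg/L = 0.00269 mg/L.
After input B: C = (13.85·0.08493 + 0.29·0.00269) / 14.14 = 0.08324 mg/L.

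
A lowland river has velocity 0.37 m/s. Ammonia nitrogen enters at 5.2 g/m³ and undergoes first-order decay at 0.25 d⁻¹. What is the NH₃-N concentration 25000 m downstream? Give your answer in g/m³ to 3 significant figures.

4.28 g/m³

Travel time t = 25000 m / 0.37 m/s = 2.5e+04/0.37 = 6.757e+04 s = 0.782 d.
First-order decay: C = 5.2·exp(−0.25·0.782) = 5.2·0.8224 = 4.277 g/m³.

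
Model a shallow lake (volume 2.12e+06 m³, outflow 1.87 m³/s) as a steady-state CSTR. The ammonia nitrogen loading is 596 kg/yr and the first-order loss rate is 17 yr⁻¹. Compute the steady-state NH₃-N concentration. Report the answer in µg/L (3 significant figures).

Outflow Q = 1.87 m³/s × 3.156e+07 s/yr = 5.901e+07 m³/yr.
Steady-state CSTR mass balance: W = Q·C + k·V·C, so C = W/(Q + kV).
Q + kV = 5.901e+07 + 17·2.12e+06 = 9.505e+07 m³/yr.
C = 596/9.505e+07 = 6.27e-06 kg/m³ = 0.00627 mg/L = 6.27 µg/L.

6.27 µg/L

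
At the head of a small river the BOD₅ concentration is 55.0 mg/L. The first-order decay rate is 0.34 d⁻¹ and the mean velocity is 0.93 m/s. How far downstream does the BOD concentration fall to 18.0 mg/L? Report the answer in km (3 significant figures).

264 km

From C = C₀·e^(−kt), t = ln(C₀/C)/k = ln(55.0/18.0)/0.34 = 1.117/0.34 = 3.285 d.
Distance = v·t = 0.93 m/s × 2.838e+05 s = 2.64e+05 m = 264 km.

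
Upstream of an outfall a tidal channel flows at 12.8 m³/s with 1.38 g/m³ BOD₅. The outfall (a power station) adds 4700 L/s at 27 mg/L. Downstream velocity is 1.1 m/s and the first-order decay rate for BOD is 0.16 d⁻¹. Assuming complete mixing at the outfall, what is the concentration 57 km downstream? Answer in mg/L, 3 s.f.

4700 L/s = 4.7 m³/s.
After complete mixing, C₀ = (4.7·27 + 12.8·1.38) / 17.5 = 8.261 mg/L.
Travel time t = 5.7e+04 m / 1.1 m/s = 5.182e+04 s = 0.5997 d.
C = 8.261·exp(−0.16·0.5997) = 8.261·0.9085 = 7.505 mg/L.

7.50 mg/L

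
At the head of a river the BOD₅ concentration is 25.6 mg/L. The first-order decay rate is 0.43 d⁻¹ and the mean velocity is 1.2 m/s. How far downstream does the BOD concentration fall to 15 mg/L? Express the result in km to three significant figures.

129 km

From C = C₀·e^(−kt), t = ln(C₀/C)/k = ln(25.6/15)/0.43 = 0.5345/0.43 = 1.243 d.
Distance = v·t = 1.2 m/s × 1.074e+05 s = 1.289e+05 m = 128.9 km.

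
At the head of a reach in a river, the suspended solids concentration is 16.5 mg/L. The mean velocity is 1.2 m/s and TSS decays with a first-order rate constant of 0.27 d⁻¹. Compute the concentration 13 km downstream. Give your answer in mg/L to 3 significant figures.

16.0 mg/L

Travel time t = 13 km / 1.2 m/s = 1.3e+04/1.2 = 1.083e+04 s = 0.1254 d.
First-order decay: C = 16.5·exp(−0.27·0.1254) = 16.5·0.9667 = 15.95 mg/L.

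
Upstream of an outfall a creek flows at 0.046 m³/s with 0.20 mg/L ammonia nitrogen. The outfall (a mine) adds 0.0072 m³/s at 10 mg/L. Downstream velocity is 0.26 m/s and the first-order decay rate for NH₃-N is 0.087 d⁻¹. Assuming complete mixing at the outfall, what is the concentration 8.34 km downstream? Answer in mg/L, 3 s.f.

After complete mixing, C₀ = (0.0072·10 + 0.046·0.2) / 0.0532 = 1.526 mg/L.
Travel time t = 8340 m / 0.26 m/s = 3.208e+04 s = 0.3713 d.
C = 1.526·exp(−0.087·0.3713) = 1.526·0.9682 = 1.478 mg/L.

1.48 mg/L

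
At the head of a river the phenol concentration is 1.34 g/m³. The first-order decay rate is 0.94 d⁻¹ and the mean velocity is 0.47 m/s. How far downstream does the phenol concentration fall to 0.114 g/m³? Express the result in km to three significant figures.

From C = C₀·e^(−kt), t = ln(C₀/C)/k = ln(1.34/0.114)/0.94 = 2.464/0.94 = 2.622 d.
Distance = v·t = 0.47 m/s × 2.265e+05 s = 1.065e+05 m = 106.5 km.

106 km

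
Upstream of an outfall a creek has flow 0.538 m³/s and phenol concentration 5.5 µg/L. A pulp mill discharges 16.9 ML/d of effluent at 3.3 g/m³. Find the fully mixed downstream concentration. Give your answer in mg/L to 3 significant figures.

0.884 mg/L

16.9 ML/d = 0.1956 m³/s.
5.5 µg/L = 0.0055 mg/L.
Flow-weighted mixing gives C = (0.1956·3.3 + 0.538·0.0055) / (0.1956 + 0.538) = 0.6484/0.7336 = 0.8839 mg/L.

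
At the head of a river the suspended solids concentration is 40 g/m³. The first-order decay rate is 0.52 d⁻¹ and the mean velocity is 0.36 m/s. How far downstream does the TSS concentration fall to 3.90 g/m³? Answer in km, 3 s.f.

139 km

From C = C₀·e^(−kt), t = ln(C₀/C)/k = ln(40/3.90)/0.52 = 2.328/0.52 = 4.477 d.
Distance = v·t = 0.36 m/s × 3.868e+05 s = 1.392e+05 m = 139.2 km.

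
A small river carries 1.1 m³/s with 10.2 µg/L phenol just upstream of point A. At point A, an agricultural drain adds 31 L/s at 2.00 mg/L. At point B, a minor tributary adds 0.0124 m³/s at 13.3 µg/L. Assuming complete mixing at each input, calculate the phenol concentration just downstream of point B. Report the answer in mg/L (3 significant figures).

10.2 µg/L = 0.0102 mg/L.
31 L/s = 0.031 m³/s.
After input A: C = (1.1·0.0102 + 0.031·2) / 1.131 = 0.06474 mg/L.
13.3 µg/L = 0.0133 mg/L.
After input B: C = (1.131·0.06474 + 0.0124·0.0133) / 1.143 = 0.06418 mg/L.

0.0642 mg/L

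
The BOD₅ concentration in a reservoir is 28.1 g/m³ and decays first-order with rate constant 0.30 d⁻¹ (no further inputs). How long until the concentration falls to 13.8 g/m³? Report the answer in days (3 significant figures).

2.37 d

t = ln(C₀/C)/k = ln(28.1/13.8)/0.30 = 0.7111/0.30 = 2.37 d.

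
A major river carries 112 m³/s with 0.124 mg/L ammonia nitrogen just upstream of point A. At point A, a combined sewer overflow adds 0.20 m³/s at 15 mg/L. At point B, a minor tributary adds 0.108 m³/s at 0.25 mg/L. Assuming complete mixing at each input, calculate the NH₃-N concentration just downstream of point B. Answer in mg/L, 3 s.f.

After input A: C = (112·0.124 + 0.2·15) / 112.2 = 0.1505 mg/L.
After input B: C = (112.2·0.1505 + 0.108·0.25) / 112.3 = 0.1506 mg/L.

0.151 mg/L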